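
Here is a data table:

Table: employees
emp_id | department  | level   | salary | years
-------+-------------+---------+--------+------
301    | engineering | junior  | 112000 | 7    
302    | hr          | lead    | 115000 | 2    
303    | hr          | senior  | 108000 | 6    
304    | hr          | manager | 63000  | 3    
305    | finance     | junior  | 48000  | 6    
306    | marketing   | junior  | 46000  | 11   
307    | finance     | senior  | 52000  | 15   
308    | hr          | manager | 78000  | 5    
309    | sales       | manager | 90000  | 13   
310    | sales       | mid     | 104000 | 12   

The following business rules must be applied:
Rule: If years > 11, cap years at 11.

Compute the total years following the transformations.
73

Step 1: 3 records have years > 11
Step 2: These records originally summed to 40
Step 3: After capping: 3 × 11 = 33
Step 4: Unaffected records sum: 40
Step 5: Final sum = 33 + 40 = 73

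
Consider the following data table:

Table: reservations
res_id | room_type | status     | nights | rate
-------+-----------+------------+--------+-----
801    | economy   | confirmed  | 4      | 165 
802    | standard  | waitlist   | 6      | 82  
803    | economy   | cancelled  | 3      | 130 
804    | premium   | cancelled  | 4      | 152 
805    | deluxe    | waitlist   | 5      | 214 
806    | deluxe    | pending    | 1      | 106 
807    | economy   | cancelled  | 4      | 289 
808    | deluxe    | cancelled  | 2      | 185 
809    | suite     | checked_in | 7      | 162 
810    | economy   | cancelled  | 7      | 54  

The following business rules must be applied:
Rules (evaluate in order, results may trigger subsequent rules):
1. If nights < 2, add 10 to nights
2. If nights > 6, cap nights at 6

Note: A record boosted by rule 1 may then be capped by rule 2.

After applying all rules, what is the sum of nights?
46

Step 1: Apply rule 1 to records with nights < 2
  - 1 records get bonus of 10
  - Of these, 1 records then exceed 6 and get capped
Step 2: Apply rule 2 to records with nights > 6
  - 2 records (original) are capped
Step 3: Calculate final sum = 46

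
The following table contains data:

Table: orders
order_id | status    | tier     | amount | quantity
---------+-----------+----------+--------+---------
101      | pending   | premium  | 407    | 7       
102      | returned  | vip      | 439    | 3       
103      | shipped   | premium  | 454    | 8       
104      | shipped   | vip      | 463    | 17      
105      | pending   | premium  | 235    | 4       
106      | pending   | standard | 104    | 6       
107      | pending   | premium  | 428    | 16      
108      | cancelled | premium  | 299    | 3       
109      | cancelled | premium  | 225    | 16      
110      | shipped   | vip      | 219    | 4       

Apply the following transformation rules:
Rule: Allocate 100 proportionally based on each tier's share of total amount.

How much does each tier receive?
premium: 62.57, standard: 3.18, vip: 34.25

Step 1: Calculate total amount = 3273
Step 2: Calculate each tier's proportion:
  premium: 2048/3273 = 62.57% → 62.57
  standard: 104/3273 = 3.18% → 3.18
  vip: 1121/3273 = 34.25% → 34.25
Step 3: Verify: sum of allocations ≈ 100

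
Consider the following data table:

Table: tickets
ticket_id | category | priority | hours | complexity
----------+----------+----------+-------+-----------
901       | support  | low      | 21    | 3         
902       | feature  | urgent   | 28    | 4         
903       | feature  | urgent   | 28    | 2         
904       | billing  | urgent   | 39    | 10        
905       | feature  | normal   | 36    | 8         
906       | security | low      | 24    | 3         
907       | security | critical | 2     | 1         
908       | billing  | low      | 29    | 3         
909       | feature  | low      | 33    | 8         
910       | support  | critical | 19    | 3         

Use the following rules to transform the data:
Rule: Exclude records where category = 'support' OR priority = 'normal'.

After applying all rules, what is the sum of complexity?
31

Step 1: Find records where category = 'support' OR priority = 'normal'
Step 2: 3 records match, summing to 14
Step 3: Original sum: 45
Step 4: Remaining sum = 45 - 14 = 31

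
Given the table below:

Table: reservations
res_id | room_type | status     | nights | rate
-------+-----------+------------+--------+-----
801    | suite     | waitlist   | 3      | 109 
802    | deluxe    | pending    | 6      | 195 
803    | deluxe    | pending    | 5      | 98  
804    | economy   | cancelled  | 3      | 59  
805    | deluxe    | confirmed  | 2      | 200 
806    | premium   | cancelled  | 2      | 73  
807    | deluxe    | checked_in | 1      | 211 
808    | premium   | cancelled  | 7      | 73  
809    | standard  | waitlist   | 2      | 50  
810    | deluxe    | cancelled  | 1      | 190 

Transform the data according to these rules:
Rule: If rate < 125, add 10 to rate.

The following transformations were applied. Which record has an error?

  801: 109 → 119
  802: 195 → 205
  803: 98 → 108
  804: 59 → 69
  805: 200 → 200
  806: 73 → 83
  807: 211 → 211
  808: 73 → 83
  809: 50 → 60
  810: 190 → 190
Record 802 has an error. The correct transformed value should be 195, not 205.

Step 1: Check each record against the rule
Step 2: Record 802 has rate = 195
Step 3: Since 195 >= 125, the bonus should not have been applied
Step 4: Correct value = 195, but claimed value = 205
Conclusion: Record 802 has the error.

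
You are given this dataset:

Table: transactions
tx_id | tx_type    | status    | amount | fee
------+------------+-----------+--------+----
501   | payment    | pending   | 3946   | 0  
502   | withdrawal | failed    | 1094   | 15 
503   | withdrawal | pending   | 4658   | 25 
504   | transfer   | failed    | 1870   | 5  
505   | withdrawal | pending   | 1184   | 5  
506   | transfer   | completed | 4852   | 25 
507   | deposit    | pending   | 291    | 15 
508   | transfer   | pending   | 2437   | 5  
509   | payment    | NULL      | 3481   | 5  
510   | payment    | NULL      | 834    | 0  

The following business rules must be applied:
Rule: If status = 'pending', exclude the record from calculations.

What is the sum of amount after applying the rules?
12131

Step 1: Identify records where status = 'pending'
Step 2: The excluded records sum to 12516
Step 3: Original total amount = 24647
Step 4: Remaining total = 24647 - 12516 = 12131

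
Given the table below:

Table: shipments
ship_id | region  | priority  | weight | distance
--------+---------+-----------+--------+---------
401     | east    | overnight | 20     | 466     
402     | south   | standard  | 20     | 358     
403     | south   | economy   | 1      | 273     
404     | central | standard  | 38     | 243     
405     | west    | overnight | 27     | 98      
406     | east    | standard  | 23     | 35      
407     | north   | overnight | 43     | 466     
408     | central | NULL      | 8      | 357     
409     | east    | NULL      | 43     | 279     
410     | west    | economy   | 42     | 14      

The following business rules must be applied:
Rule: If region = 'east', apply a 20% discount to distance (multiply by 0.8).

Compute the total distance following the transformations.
2433.0

Step 1: Records with region = 'east' have total distance = 780
Step 2: Apply multiplier: 780 × 0.8 = 624.0
Step 3: Other records total: 1809
Step 4: Final sum = 624.0 + 1809 = 2433.0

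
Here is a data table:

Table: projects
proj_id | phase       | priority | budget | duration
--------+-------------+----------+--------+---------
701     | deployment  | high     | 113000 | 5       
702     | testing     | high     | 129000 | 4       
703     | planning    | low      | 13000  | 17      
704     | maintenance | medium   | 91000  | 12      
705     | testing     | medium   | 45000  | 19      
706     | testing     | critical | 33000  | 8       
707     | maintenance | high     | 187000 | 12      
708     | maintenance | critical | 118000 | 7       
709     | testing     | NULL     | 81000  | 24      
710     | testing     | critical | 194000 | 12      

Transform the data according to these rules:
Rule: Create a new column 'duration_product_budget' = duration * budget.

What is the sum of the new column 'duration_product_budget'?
10855000

Step 1: For each record, compute duration * budget
Example calculations:
  5 * 113000 = 565000
  4 * 129000 = 516000
  17 * 13000 = 221000
  ...
Step 2: Sum all derived values
Step 3: Total = 10855000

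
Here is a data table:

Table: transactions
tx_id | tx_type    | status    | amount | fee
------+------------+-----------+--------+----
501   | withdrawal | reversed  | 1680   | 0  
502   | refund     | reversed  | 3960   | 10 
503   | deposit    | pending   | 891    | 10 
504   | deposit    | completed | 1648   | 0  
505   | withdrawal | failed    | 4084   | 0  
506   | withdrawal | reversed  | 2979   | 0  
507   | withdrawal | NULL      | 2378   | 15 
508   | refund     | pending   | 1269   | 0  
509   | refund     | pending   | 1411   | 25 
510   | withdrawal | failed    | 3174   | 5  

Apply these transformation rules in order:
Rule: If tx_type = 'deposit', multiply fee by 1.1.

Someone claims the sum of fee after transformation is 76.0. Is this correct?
No, the correct result is 66.0.

Step 1: Calculate the correct sum after transformation
Step 2: Apply multiplier 1.1 to records where tx_type = 'deposit'
Step 3: Correct result = 66.0
Step 4: Claimed result = 76.0
Step 5: 66.0 ≠ 76.0
Conclusion: The claimed result is incorrect. The correct answer is 66.0.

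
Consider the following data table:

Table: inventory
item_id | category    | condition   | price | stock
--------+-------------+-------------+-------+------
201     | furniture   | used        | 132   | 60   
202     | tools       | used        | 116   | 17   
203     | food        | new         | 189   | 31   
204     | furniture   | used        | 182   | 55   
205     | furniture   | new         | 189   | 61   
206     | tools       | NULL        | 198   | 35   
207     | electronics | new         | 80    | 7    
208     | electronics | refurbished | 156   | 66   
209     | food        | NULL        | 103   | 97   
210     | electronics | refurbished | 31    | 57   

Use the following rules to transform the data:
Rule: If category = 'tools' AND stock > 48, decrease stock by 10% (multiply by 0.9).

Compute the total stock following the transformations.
486

Step 1: Find records where category = 'tools' AND stock > 48
Step 2: 0 records match, summing to 0
Step 3: After multiplier: 0 × 0.9 = 0.0
Step 4: Unaffected records sum: 486
Step 5: Final sum = 0.0 + 486 = 486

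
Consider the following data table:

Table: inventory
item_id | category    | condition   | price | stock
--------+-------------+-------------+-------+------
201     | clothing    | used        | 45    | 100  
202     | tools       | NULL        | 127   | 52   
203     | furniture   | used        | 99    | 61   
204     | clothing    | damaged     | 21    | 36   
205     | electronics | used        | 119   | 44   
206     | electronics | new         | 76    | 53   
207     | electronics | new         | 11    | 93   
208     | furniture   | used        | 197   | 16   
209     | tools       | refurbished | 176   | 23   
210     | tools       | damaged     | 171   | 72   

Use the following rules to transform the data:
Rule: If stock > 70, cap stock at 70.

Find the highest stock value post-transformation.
70

Step 1: Original maximum stock = 100
Step 2: Apply cap at 70
Step 3: 3 records had stock > 70 and were capped
Step 4: Maximum after transformation = 70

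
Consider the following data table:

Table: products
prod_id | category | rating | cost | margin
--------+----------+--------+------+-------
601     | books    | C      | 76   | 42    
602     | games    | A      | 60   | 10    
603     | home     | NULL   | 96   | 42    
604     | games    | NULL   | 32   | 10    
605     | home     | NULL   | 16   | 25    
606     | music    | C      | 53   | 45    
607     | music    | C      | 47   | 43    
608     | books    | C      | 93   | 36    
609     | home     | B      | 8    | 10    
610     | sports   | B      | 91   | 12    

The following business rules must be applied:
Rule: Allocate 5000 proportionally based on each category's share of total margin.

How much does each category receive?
books: 1418.18, games: 363.64, home: 1400.0, music: 1600.0, sports: 218.18

Step 1: Calculate total margin = 275
Step 2: Calculate each category's proportion:
  books: 78/275 = 28.36% → 1418.18
  games: 20/275 = 7.27% → 363.64
  home: 77/275 = 28.00% → 1400.0
  music: 88/275 = 32.00% → 1600.0
  sports: 12/275 = 4.36% → 218.18
Step 3: Verify: sum of allocations ≈ 5000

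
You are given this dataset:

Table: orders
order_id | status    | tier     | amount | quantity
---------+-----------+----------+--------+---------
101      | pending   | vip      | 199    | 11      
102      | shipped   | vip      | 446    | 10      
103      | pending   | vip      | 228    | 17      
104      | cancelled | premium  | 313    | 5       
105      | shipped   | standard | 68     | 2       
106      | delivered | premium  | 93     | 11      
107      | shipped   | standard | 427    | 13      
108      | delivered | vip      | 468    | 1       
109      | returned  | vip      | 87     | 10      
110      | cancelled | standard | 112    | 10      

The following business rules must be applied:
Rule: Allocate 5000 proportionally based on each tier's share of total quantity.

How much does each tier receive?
premium: 888.89, standard: 1388.89, vip: 2722.22

Step 1: Calculate total quantity = 90
Step 2: Calculate each tier's proportion:
  premium: 16/90 = 17.78% → 888.89
  standard: 25/90 = 27.78% → 1388.89
  vip: 49/90 = 54.44% → 2722.22
Step 3: Verify: sum of allocations ≈ 5000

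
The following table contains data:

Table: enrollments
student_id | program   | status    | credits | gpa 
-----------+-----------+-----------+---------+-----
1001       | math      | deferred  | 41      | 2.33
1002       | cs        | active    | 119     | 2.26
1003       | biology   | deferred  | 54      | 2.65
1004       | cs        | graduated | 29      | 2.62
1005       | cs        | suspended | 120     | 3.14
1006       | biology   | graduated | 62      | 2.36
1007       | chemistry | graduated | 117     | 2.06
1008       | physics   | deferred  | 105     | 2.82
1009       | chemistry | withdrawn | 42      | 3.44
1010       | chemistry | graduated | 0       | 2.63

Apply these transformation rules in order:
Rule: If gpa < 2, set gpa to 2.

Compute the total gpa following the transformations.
26.31

Step 1: 0 records have gpa < 2
Step 2: These records originally summed to 0
Step 3: After setting to minimum: 0 × 2 = 0
Step 4: Unaffected records sum: 26.31
Step 5: Final sum = 0 + 26.31 = 26.31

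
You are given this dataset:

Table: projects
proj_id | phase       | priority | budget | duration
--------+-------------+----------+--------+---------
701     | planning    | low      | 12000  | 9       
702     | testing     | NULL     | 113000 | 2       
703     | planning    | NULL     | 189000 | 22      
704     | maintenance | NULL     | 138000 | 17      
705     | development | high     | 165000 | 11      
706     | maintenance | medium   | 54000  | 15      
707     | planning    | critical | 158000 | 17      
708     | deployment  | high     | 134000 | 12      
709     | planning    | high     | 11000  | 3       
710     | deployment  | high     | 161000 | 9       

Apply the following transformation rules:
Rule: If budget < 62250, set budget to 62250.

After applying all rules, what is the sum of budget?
1244750

Step 1: 3 records have budget < 62250
Step 2: These records originally summed to 77000
Step 3: After setting to minimum: 3 × 62250 = 186750
Step 4: Unaffected records sum: 1058000
Step 5: Final sum = 186750 + 1058000 = 1244750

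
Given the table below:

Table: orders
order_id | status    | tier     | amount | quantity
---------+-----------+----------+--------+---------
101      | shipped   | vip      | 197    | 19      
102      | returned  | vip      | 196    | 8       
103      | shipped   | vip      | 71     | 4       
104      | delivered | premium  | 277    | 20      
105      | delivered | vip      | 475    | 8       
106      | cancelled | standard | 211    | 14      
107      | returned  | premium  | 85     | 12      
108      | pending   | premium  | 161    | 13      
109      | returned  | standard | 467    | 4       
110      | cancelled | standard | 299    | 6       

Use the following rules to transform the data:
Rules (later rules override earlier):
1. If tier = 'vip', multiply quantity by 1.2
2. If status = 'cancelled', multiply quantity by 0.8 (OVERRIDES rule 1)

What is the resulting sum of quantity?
111.8

Step 1: Rule 2 takes priority for records with status = 'cancelled'
  - 2 records: 20 × 0.8 = 16.0
Step 2: Rule 1 applies to remaining records with tier = 'vip'
  - 4 records: 39 × 1.2 = 46.8
Step 3: Other records unchanged: 49
Step 4: Final sum = 16.0 + 46.8 + 49 = 111.8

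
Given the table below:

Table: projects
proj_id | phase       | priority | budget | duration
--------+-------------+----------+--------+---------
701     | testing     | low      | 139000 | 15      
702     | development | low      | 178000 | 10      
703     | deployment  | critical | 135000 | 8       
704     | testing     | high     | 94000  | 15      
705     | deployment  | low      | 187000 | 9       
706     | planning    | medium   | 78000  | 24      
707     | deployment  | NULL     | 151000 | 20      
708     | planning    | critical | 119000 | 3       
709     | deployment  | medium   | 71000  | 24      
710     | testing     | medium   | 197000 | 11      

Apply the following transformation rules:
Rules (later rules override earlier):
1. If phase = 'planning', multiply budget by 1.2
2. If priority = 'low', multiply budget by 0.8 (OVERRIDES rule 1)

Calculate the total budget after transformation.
1287600.0

Step 1: Rule 2 takes priority for records with priority = 'low'
  - 3 records: 504000 × 0.8 = 403200.0
Step 2: Rule 1 applies to remaining records with phase = 'planning'
  - 2 records: 197000 × 1.2 = 236400.0
Step 3: Other records unchanged: 648000
Step 4: Final sum = 403200.0 + 236400.0 + 648000 = 1287600.0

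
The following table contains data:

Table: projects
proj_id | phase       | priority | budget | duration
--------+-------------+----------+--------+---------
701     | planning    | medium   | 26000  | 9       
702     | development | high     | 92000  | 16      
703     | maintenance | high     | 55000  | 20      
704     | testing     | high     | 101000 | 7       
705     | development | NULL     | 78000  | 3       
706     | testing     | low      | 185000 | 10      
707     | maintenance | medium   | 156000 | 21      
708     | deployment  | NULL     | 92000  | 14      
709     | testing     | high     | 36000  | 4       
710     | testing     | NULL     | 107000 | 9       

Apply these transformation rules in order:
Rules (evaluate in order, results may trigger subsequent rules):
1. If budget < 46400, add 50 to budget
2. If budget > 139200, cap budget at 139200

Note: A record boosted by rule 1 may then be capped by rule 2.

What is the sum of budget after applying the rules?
865500

Step 1: Apply rule 1 to records with budget < 46400
  - 2 records get bonus of 50
  - Of these, 0 records then exceed 139200 and get capped
Step 2: Apply rule 2 to records with budget > 139200
  - 2 records (original) are capped
Step 3: Calculate final sum = 865500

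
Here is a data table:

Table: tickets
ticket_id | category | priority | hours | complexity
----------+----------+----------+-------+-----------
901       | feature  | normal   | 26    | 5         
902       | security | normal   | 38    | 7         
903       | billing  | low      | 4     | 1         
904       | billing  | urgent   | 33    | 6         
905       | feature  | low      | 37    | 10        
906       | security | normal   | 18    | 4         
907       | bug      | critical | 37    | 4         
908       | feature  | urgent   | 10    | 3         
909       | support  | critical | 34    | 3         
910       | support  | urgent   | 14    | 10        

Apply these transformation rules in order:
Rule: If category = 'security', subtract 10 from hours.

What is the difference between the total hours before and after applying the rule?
20

Step 1: Original sum of hours = 251
Step 2: 2 records have category = 'security'
Step 3: Each affected record changes by -10
Step 4: Total change = 2 × -10 = -20
Step 5: New sum = 251 + -20 = 231
Step 6: Difference = |231 - 251| = 20
        (Sum decreased by 20)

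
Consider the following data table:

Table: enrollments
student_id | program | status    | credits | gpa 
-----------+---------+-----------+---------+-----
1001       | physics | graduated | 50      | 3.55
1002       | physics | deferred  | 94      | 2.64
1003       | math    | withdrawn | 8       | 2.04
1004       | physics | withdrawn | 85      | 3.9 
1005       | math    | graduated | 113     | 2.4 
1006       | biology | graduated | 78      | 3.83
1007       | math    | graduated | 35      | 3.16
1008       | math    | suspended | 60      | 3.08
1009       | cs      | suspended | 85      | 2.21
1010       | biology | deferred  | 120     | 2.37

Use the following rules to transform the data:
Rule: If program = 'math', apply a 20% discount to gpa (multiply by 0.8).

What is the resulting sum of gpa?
27.04

Step 1: Records with program = 'math' have total gpa = 10.68
Step 2: Apply multiplier: 10.68 × 0.8 = 8.54
Step 3: Other records total: 18.5
Step 4: Final sum = 8.54 + 18.5 = 27.04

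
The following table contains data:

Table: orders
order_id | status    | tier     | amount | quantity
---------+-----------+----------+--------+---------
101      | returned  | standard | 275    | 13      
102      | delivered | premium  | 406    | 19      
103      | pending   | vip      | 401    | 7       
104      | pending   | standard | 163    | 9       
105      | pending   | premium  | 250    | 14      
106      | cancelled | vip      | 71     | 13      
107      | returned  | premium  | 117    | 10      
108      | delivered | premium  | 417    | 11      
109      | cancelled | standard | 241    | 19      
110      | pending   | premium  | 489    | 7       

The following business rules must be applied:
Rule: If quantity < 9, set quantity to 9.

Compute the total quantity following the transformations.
126

Step 1: 2 records have quantity < 9
Step 2: These records originally summed to 14
Step 3: After setting to minimum: 2 × 9 = 18
Step 4: Unaffected records sum: 108
Step 5: Final sum = 18 + 108 = 126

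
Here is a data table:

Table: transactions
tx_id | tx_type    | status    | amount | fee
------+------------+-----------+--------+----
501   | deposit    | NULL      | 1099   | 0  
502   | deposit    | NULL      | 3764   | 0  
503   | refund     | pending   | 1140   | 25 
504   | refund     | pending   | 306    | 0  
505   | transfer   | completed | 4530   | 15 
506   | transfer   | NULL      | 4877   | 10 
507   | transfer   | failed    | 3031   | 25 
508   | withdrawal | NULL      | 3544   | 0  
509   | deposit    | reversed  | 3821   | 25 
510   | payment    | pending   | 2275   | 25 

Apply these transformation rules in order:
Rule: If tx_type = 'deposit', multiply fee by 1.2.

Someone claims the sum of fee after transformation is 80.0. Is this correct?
No, the correct result is 130.0.

Step 1: Calculate the correct sum after transformation
Step 2: Apply multiplier 1.2 to records where tx_type = 'deposit'
Step 3: Correct result = 130.0
Step 4: Claimed result = 80.0
Step 5: 130.0 ≠ 80.0
Conclusion: The claimed result is incorrect. The correct answer is 130.0.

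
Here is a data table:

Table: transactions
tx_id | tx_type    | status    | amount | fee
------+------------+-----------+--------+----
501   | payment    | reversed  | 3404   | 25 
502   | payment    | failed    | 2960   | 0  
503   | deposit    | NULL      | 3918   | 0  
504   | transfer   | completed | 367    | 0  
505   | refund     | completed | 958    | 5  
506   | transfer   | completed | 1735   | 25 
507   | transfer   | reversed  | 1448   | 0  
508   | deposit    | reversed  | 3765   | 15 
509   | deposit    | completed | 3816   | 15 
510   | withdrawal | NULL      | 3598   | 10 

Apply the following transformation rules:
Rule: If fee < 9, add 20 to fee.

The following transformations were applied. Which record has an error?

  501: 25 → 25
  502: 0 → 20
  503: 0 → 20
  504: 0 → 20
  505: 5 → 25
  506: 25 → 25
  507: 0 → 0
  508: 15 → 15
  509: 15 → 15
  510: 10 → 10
Record 507 has an error. The correct transformed value should be 20, not 0.

Step 1: Check each record against the rule
Step 2: Record 507 has fee = 0
Step 3: Since 0 < 9, the bonus should have been applied
Step 4: Correct value = 20, but claimed value = 0
Conclusion: Record 507 has the error.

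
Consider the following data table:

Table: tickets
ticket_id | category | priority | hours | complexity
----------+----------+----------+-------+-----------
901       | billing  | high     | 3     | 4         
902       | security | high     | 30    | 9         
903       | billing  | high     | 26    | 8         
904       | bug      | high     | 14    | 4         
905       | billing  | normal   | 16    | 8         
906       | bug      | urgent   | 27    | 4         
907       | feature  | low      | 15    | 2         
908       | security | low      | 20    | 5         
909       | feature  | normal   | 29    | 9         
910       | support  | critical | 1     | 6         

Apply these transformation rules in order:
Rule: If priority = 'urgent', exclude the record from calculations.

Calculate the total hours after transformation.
154

Step 1: Identify records where priority = 'urgent'
Step 2: The excluded records sum to 27
Step 3: Original total hours = 181
Step 4: Remaining total = 181 - 27 = 154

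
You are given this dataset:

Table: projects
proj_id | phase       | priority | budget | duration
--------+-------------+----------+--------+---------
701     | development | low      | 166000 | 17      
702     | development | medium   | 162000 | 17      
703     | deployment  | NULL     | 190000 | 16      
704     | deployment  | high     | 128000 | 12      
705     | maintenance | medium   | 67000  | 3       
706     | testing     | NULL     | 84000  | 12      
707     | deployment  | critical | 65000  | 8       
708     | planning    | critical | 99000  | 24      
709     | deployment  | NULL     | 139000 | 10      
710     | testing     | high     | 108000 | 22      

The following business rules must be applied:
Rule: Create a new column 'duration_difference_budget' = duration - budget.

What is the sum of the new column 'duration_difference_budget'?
-1207859

Step 1: For each record, compute duration - budget
Example calculations:
  17 - 166000 = -165983
  17 - 162000 = -161983
  16 - 190000 = -189984
  ...
Step 2: Sum all derived values
Step 3: Total = -1207859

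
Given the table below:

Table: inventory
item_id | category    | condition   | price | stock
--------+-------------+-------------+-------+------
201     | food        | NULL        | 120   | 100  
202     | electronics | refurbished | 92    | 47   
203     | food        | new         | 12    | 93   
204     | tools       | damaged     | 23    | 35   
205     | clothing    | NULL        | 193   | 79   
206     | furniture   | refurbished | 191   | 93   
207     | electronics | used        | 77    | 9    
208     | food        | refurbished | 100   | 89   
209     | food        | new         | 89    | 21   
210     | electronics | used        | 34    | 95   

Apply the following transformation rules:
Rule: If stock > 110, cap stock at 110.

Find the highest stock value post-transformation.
100

Step 1: Original maximum stock = 100
Step 2: Check cap of 110 against maximum
Step 3: No records exceed the cap (max 100 <= cap 110), so no capping applies
Step 4: Maximum after transformation = 100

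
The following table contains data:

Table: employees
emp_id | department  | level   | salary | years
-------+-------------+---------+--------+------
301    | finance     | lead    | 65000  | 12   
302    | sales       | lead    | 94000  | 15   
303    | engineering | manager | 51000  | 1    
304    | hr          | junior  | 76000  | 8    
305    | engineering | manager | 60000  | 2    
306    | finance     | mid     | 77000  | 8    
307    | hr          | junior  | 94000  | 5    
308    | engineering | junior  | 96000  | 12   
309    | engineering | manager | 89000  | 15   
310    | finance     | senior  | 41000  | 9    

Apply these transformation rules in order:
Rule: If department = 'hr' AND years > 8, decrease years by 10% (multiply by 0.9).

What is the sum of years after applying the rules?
87

Step 1: Find records where department = 'hr' AND years > 8
Step 2: 0 records match, summing to 0
Step 3: After multiplier: 0 × 0.9 = 0.0
Step 4: Unaffected records sum: 87
Step 5: Final sum = 0.0 + 87 = 87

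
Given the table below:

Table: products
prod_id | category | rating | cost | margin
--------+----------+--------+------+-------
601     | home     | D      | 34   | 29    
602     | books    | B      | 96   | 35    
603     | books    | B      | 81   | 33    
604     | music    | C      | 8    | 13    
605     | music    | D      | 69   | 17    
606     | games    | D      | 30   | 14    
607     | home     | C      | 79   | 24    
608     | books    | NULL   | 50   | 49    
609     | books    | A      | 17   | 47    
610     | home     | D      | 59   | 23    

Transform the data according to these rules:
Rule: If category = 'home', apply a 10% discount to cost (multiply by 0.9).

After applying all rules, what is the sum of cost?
505.8

Step 1: Records with category = 'home' have total cost = 172
Step 2: Apply multiplier: 172 × 0.9 = 154.8
Step 3: Other records total: 351
Step 4: Final sum = 154.8 + 351 = 505.8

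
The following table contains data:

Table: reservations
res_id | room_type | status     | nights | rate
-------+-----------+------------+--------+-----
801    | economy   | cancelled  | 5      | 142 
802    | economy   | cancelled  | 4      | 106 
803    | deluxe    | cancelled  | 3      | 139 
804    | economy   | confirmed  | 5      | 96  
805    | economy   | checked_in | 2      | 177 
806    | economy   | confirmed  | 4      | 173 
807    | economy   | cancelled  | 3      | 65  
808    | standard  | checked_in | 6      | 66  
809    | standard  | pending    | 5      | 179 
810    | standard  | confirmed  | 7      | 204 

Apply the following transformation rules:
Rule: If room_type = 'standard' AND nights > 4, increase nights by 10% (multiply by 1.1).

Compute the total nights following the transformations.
45.8

Step 1: Find records where room_type = 'standard' AND nights > 4
Step 2: 3 records match, summing to 18
Step 3: After multiplier: 18 × 1.1 = 19.8
Step 4: Unaffected records sum: 26
Step 5: Final sum = 19.8 + 26 = 45.8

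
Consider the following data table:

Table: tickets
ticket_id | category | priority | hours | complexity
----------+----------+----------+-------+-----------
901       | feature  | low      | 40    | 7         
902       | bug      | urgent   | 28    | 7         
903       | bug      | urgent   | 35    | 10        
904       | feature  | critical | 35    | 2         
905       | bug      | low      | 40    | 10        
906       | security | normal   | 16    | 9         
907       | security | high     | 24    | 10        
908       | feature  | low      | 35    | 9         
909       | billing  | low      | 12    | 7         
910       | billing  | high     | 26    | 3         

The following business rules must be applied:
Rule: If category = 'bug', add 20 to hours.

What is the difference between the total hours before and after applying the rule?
60

Step 1: Original sum of hours = 291
Step 2: 3 records have category = 'bug'
Step 3: Each affected record changes by 20
Step 4: Total change = 3 × 20 = 60
Step 5: New sum = 291 + 60 = 351
Step 6: Difference = |351 - 291| = 60
        (Sum increased by 60)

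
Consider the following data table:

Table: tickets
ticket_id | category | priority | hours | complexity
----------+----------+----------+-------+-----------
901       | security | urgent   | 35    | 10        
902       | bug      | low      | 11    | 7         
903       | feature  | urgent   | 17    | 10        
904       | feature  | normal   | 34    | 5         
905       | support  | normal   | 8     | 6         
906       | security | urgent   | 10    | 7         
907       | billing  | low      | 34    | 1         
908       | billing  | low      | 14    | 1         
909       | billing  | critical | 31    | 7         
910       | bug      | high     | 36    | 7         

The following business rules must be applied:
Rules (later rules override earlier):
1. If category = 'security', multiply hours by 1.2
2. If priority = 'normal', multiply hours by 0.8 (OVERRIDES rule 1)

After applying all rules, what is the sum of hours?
230.6

Step 1: Rule 2 takes priority for records with priority = 'normal'
  - 2 records: 42 × 0.8 = 33.6
Step 2: Rule 1 applies to remaining records with category = 'security'
  - 2 records: 45 × 1.2 = 54.0
Step 3: Other records unchanged: 143
Step 4: Final sum = 33.6 + 54.0 + 143 = 230.6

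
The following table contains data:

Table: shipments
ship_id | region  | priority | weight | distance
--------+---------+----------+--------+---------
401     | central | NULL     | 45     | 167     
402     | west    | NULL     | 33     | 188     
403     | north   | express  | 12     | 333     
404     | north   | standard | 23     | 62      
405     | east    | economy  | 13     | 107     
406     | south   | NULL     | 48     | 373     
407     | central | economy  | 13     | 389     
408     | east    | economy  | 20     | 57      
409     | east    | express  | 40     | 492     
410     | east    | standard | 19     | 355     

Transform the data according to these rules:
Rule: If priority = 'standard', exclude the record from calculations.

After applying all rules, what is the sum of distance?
2106

Step 1: Identify records where priority = 'standard'
Step 2: The excluded records sum to 417
Step 3: Original total distance = 2523
Step 4: Remaining total = 2523 - 417 = 2106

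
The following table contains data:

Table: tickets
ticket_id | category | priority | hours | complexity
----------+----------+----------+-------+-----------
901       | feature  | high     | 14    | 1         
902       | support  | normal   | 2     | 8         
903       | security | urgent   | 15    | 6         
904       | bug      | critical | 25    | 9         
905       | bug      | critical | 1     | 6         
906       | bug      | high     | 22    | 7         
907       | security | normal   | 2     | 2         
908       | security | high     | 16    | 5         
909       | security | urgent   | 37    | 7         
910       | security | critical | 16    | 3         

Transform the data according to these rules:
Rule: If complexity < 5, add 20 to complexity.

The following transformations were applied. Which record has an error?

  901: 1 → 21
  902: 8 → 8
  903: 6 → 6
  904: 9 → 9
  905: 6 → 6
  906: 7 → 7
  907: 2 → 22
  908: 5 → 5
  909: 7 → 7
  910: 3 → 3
Record 910 has an error. The correct transformed value should be 23, not 3.

Step 1: Check each record against the rule
Step 2: Record 910 has complexity = 3
Step 3: Since 3 < 5, the bonus should have been applied
Step 4: Correct value = 23, but claimed value = 3
Conclusion: Record 910 has the error.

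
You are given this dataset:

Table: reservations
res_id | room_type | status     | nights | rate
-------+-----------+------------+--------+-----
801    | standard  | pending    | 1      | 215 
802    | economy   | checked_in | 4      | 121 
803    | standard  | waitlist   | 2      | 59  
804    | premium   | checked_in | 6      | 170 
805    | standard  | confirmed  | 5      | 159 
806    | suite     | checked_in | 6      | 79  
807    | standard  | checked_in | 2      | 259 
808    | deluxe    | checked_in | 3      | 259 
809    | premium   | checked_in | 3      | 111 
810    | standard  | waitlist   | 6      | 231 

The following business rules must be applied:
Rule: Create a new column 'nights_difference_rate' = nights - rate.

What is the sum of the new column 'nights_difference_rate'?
-1625

Step 1: For each record, compute nights - rate
Example calculations:
  1 - 215 = -214
  4 - 121 = -117
  2 - 59 = -57
  ...
Step 2: Sum all derived values
Step 3: Total = -1625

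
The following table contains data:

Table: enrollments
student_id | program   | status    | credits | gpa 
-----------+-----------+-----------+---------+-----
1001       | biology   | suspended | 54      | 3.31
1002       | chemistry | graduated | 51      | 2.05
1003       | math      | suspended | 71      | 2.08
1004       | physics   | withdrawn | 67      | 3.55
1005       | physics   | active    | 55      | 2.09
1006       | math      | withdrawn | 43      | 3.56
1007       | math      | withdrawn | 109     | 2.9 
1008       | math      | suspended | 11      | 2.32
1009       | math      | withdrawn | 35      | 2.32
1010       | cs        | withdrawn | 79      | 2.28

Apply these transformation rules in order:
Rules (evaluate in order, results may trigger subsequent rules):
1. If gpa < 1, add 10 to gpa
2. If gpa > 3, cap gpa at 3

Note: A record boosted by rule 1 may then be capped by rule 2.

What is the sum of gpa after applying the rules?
25.04

Step 1: Apply rule 1 to records with gpa < 1
  - 0 records get bonus of 10
  - Of these, 0 records then exceed 3 and get capped
Step 2: Apply rule 2 to records with gpa > 3
  - 3 records (original) are capped
Step 3: Calculate final sum = 25.04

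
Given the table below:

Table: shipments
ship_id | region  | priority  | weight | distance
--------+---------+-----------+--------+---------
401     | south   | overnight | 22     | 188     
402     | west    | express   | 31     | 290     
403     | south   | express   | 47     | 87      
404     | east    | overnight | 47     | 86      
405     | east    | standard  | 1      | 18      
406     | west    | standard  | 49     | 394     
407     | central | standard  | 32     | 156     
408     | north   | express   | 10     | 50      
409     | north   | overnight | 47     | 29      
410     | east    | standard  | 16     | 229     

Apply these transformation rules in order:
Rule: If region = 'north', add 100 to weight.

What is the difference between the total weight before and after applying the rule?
200

Step 1: Original sum of weight = 302
Step 2: 2 records have region = 'north'
Step 3: Each affected record changes by 100
Step 4: Total change = 2 × 100 = 200
Step 5: New sum = 302 + 200 = 502
Step 6: Difference = |502 - 302| = 200
        (Sum increased by 200)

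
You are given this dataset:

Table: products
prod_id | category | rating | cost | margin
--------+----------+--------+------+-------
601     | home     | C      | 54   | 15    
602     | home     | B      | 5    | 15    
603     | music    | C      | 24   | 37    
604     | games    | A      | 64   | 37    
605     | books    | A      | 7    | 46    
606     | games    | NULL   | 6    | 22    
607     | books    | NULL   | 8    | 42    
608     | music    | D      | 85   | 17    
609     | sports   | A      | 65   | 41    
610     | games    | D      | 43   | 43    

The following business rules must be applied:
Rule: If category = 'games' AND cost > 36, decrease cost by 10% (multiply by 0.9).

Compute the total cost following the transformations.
350.3

Step 1: Find records where category = 'games' AND cost > 36
Step 2: 2 records match, summing to 107
Step 3: After multiplier: 107 × 0.9 = 96.3
Step 4: Unaffected records sum: 254
Step 5: Final sum = 96.3 + 254 = 350.3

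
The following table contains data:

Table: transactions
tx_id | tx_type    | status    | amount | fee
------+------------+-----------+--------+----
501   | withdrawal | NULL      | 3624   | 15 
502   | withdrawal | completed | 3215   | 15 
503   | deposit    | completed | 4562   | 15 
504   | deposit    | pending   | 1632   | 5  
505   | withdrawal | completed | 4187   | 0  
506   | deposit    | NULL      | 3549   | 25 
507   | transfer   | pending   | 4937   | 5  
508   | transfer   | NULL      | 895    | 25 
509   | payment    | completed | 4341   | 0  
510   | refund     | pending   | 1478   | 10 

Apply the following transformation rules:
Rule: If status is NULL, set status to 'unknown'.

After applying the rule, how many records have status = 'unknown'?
3

Step 1: Count records where status IS NULL
Step 2: Found 3 records with NULL status
Step 3: These records will have status set to 'unknown'
Step 4: Records already having status = 'unknown': 0
Step 5: Answer: 3 + 0 = 3 records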